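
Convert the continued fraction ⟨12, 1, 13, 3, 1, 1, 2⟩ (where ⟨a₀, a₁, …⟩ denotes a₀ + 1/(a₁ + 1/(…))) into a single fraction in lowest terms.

Work from the innermost term outward:
Start with 2.
1 + 1/(2/1) = 1 + 1/2 = 3/2
1 + 1/(3/2) = 1 + 2/3 = 5/3
3 + 1/(5/3) = 3 + 3/5 = 18/5
13 + 1/(18/5) = 13 + 5/18 = 239/18
1 + 1/(239/18) = 1 + 18/239 = 257/239
12 + 1/(257/239) = 12 + 239/257 = 3323/257

3323/257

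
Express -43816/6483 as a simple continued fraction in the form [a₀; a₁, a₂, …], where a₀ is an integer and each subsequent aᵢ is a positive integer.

[-7; 4, 7, 55, 1, 3]

-43816 ÷ 6483 → quotient -7, remainder 1565
6483 ÷ 1565 → quotient 4, remainder 223
1565 ÷ 223 → quotient 7, remainder 4
223 ÷ 4 → quotient 55, remainder 3
4 ÷ 3 → quotient 1, remainder 1
3 ÷ 1 → quotient 3, remainder 0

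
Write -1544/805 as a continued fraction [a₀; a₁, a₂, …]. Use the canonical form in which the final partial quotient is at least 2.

[-2; 12, 5, 13]

-1544 = -2·805 + 66, so a_0 = -2
805 = 12·66 + 13, so a_1 = 12
66 = 5·13 + 1, so a_2 = 5
13 = 13·1 + 0, so a_3 = 13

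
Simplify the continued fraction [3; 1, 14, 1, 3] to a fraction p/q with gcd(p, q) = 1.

248/63

Starting at the tail and folding back:
Start with 3.
1 + 1/(3/1) = 1 + 1/3 = 4/3
14 + 1/(4/3) = 14 + 3/4 = 59/4
1 + 1/(59/4) = 1 + 4/59 = 63/59
3 + 1/(63/59) = 3 + 59/63 = 248/63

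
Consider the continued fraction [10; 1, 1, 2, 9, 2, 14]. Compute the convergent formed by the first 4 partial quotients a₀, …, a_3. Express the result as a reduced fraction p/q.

Start with 2.
1 + 1/(2/1) = 1 + 1/2 = 3/2
1 + 1/(3/2) = 1 + 2/3 = 5/3
10 + 1/(5/3) = 10 + 3/5 = 53/5

53/5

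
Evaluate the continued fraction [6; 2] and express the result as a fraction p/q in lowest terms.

Build up convergents one term at a time:
a_0 = 6: 6/1
a_1 = 2: 13/2

13/2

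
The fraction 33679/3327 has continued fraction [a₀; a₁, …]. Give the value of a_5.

Apply division with remainder until the remainder is 0:
33679 = 10·3327 + 409, so a_0 = 10
3327 = 8·409 + 55, so a_1 = 8
409 = 7·55 + 24, so a_2 = 7
55 = 2·24 + 7, so a_3 = 2
24 = 3·7 + 3, so a_4 = 3
7 = 2·3 + 1, so a_5 = 2

2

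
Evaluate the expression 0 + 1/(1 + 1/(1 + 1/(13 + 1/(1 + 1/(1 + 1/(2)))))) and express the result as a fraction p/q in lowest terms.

Build up convergents one term at a time:
a_0 = 0: 0/1
a_1 = 1: 1/1
a_2 = 1: 1/2
a_3 = 13: 14/27
a_4 = 1: 15/29
a_5 = 1: 29/56
a_6 = 2: 73/141

73/141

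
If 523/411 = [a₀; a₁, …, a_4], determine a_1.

523 ÷ 411 → quotient 1, remainder 112
411 ÷ 112 → quotient 3, remainder 75

3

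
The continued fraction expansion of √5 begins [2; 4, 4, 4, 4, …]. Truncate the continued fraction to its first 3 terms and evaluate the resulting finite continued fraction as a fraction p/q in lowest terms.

38/17

a_0 = 2: 2/1
a_1 = 4: 9/4
a_2 = 4: 38/17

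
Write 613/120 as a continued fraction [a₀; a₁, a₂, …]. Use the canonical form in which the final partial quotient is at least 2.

613 ÷ 120 → quotient 5, remainder 13
120 ÷ 13 → quotient 9, remainder 3
13 ÷ 3 → quotient 4, remainder 1
3 ÷ 1 → quotient 3, remainder 0

[5; 9, 4, 3]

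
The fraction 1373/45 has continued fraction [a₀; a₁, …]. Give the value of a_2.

1373 ÷ 45 → quotient 30, remainder 23
45 ÷ 23 → quotient 1, remainder 22
23 ÷ 22 → quotient 1, remainder 1

1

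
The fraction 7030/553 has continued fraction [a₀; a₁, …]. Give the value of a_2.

2

Run the Euclidean algorithm, recording each quotient:
7030 = 12·553 + 394, so a_0 = 12
553 = 1·394 + 159, so a_1 = 1
394 = 2·159 + 76, so a_2 = 2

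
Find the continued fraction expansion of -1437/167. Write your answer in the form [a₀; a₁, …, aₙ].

[-9; 2, 1, 1, 7, 1, 3]

⌊-1437/167⌋ = -9, remainder 66
⌊167/66⌋ = 2, remainder 35
⌊66/35⌋ = 1, remainder 31
⌊35/31⌋ = 1, remainder 4
⌊31/4⌋ = 7, remainder 3
⌊4/3⌋ = 1, remainder 1
⌊3/1⌋ = 3, remainder 0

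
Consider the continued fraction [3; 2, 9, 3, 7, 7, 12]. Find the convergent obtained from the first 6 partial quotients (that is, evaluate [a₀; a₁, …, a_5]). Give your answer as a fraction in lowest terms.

10712/3083

Starting at the tail and folding back:
Start with 7.
7 + 1/(7/1) = 7 + 1/7 = 50/7
3 + 1/(50/7) = 3 + 7/50 = 157/50
9 + 1/(157/50) = 9 + 50/157 = 1463/157
2 + 1/(1463/157) = 2 + 157/1463 = 3083/1463
3 + 1/(3083/1463) = 3 + 1463/3083 = 10712/3083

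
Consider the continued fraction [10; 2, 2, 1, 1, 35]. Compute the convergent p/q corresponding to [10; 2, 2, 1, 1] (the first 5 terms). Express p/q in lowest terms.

125/12

a_0 = 10: 10/1
a_1 = 2: 21/2
a_2 = 2: 52/5
a_3 = 1: 73/7
a_4 = 1: 125/12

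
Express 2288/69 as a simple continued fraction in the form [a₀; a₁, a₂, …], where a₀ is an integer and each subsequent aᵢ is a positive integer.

[33; 6, 3, 1, 2]

Apply division with remainder until the remainder is 0:
2288 ÷ 69 → quotient 33, remainder 11
69 ÷ 11 → quotient 6, remainder 3
11 ÷ 3 → quotient 3, remainder 2
3 ÷ 2 → quotient 1, remainder 1
2 ÷ 1 → quotient 2, remainder 0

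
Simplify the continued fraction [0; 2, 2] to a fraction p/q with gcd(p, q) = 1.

a_0 = 0: 0/1
a_1 = 2: 1/2
a_2 = 2: 2/5

2/5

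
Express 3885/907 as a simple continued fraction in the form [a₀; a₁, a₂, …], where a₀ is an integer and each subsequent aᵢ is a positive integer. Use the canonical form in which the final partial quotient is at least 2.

3885 ÷ 907 → quotient 4, remainder 257
907 ÷ 257 → quotient 3, remainder 136
257 ÷ 136 → quotient 1, remainder 121
136 ÷ 121 → quotient 1, remainder 15
121 ÷ 15 → quotient 8, remainder 1
15 ÷ 1 → quotient 15, remainder 0

[4; 3, 1, 1, 8, 15]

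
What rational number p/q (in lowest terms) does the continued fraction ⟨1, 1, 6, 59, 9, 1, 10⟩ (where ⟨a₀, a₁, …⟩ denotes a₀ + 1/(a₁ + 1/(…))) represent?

Starting at the tail and folding back:
Start with 10.
1 + 1/(10/1) = 1 + 1/10 = 11/10
9 + 1/(11/10) = 9 + 10/11 = 109/11
59 + 1/(109/11) = 59 + 11/109 = 6442/109
6 + 1/(6442/109) = 6 + 109/6442 = 38761/6442
1 + 1/(38761/6442) = 1 + 6442/38761 = 45203/38761
1 + 1/(45203/38761) = 1 + 38761/45203 = 83964/45203

83964/45203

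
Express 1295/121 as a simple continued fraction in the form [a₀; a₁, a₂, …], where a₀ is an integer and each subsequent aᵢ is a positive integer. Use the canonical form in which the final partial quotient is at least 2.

⌊1295/121⌋ = 10, remainder 85
⌊121/85⌋ = 1, remainder 36
⌊85/36⌋ = 2, remainder 13
⌊36/13⌋ = 2, remainder 10
⌊13/10⌋ = 1, remainder 3
⌊10/3⌋ = 3, remainder 1
⌊3/1⌋ = 3, remainder 0

[10; 1, 2, 2, 1, 3, 3]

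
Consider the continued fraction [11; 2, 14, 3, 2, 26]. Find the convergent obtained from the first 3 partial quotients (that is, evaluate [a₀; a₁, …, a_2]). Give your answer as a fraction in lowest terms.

333/29

Use the convergent recurrence hₖ = aₖ·hₖ₋₁ + hₖ₋₂ (and likewise for the denominators kₖ):
a_0 = 11: 11/1
a_1 = 2: 23/2
a_2 = 14: 333/29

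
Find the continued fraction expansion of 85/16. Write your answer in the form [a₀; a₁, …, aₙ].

⌊85/16⌋ = 5, remainder 5
⌊16/5⌋ = 3, remainder 1
⌊5/1⌋ = 5, remainder 0

[5; 3, 5]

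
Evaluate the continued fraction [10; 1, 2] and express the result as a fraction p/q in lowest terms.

Compute successive convergents:
a_0 = 10: 10/1
a_1 = 1: 11/1
a_2 = 2: 32/3

32/3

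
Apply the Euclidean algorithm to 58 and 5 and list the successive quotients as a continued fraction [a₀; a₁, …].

[11; 1, 1, 2]

58 = 11·5 + 3, so a_0 = 11
5 = 1·3 + 2, so a_1 = 1
3 = 1·2 + 1, so a_2 = 1
2 = 2·1 + 0, so a_3 = 2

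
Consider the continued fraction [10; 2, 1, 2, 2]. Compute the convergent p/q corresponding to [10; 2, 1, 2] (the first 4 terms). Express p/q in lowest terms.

83/8

a_0 = 10: 10/1
a_1 = 2: 21/2
a_2 = 1: 31/3
a_3 = 2: 83/8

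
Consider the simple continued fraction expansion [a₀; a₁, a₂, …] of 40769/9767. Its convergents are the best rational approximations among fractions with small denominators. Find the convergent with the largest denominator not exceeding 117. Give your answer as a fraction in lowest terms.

a_0 = 4: 4/1  (≤ bound)
a_1 = 5: 21/5  (≤ bound)
a_2 = 1: 25/6  (≤ bound)
a_3 = 2: 71/17  (≤ bound)
a_4 = 1: 96/23  (≤ bound)
a_5 = 6: 647/155  (> 117, stop)

96/23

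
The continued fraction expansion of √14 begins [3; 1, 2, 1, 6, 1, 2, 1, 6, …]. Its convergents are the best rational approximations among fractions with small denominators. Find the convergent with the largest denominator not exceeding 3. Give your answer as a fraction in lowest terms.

a_0 = 3: 3/1  (≤ bound)
a_1 = 1: 4/1  (≤ bound)
a_2 = 2: 11/3  (≤ bound)
a_3 = 1: 15/4  (> 3, stop)

11/3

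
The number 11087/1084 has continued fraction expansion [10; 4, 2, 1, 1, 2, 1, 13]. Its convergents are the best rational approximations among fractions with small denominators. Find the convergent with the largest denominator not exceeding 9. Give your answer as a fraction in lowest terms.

92/9

a_0 = 10: 10/1  (≤ bound)
a_1 = 4: 41/4  (≤ bound)
a_2 = 2: 92/9  (≤ bound)
a_3 = 1: 133/13  (> 9, stop)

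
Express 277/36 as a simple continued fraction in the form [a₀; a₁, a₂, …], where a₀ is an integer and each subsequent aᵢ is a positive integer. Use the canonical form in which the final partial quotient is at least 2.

Repeatedly divide and take the remainder:
277 = 7·36 + 25, so a_0 = 7
36 = 1·25 + 11, so a_1 = 1
25 = 2·11 + 3, so a_2 = 2
11 = 3·3 + 2, so a_3 = 3
3 = 1·2 + 1, so a_4 = 1
2 = 2·1 + 0, so a_5 = 2

[7; 1, 2, 3, 1, 2]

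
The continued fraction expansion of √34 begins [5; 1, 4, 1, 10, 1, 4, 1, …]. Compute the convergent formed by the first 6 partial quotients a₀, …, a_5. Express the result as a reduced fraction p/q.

Start with 1.
10 + 1/(1/1) = 10 + 1/1 = 11/1
1 + 1/(11/1) = 1 + 1/11 = 12/11
4 + 1/(12/11) = 4 + 11/12 = 59/12
1 + 1/(59/12) = 1 + 12/59 = 71/59
5 + 1/(71/59) = 5 + 59/71 = 414/71

414/71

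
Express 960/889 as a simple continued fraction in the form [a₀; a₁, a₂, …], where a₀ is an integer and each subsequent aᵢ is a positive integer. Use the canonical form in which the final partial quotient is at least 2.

960 ÷ 889 → quotient 1, remainder 71
889 ÷ 71 → quotient 12, remainder 37
71 ÷ 37 → quotient 1, remainder 34
37 ÷ 34 → quotient 1, remainder 3
34 ÷ 3 → quotient 11, remainder 1
3 ÷ 1 → quotient 3, remainder 0

[1; 12, 1, 1, 11, 3]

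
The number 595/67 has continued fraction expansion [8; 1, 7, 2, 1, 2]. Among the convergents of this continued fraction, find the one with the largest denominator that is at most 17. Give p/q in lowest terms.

151/17

a_0 = 8: 8/1  (≤ bound)
a_1 = 1: 9/1  (≤ bound)
a_2 = 7: 71/8  (≤ bound)
a_3 = 2: 151/17  (≤ bound)
a_4 = 1: 222/25  (> 17, stop)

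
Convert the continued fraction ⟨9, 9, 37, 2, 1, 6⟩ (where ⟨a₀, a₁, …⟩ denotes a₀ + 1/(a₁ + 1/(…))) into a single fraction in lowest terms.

61434/6743

Start with 6.
1 + 1/(6/1) = 1 + 1/6 = 7/6
2 + 1/(7/6) = 2 + 6/7 = 20/7
37 + 1/(20/7) = 37 + 7/20 = 747/20
9 + 1/(747/20) = 9 + 20/747 = 6743/747
9 + 1/(6743/747) = 9 + 747/6743 = 61434/6743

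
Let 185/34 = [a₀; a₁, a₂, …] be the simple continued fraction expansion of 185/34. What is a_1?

2

185 ÷ 34 → quotient 5, remainder 15
34 ÷ 15 → quotient 2, remainder 4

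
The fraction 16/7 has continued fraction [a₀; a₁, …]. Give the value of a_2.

2

⌊16/7⌋ = 2, remainder 2
⌊7/2⌋ = 3, remainder 1
⌊2/1⌋ = 2, remainder 0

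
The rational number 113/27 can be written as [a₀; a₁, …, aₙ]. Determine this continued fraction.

[4; 5, 2, 2]

Run the Euclidean algorithm, recording each quotient:
⌊113/27⌋ = 4, remainder 5
⌊27/5⌋ = 5, remainder 2
⌊5/2⌋ = 2, remainder 1
⌊2/1⌋ = 2, remainder 0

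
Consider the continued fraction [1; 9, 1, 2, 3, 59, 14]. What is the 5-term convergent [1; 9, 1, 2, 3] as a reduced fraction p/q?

107/97

a_0 = 1: 1/1
a_1 = 9: 10/9
a_2 = 1: 11/10
a_3 = 2: 32/29
a_4 = 3: 107/97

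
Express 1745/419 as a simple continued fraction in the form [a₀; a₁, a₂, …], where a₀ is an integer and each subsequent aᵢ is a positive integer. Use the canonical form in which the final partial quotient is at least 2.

1745 ÷ 419 → quotient 4, remainder 69
419 ÷ 69 → quotient 6, remainder 5
69 ÷ 5 → quotient 13, remainder 4
5 ÷ 4 → quotient 1, remainder 1
4 ÷ 1 → quotient 4, remainder 0

[4; 6, 13, 1, 4]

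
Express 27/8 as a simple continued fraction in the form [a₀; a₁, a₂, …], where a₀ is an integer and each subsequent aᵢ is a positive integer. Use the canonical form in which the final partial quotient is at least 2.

27 ÷ 8 → quotient 3, remainder 3
8 ÷ 3 → quotient 2, remainder 2
3 ÷ 2 → quotient 1, remainder 1
2 ÷ 1 → quotient 2, remainder 0

[3; 2, 1, 2]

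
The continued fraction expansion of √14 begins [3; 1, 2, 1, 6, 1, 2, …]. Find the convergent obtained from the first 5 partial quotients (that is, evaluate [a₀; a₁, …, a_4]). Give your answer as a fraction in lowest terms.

a_0 = 3: 3/1
a_1 = 1: 4/1
a_2 = 2: 11/3
a_3 = 1: 15/4
a_4 = 6: 101/27

101/27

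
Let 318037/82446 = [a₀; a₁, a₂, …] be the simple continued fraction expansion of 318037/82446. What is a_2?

6

318037 ÷ 82446 → quotient 3, remainder 70699
82446 ÷ 70699 → quotient 1, remainder 11747
70699 ÷ 11747 → quotient 6, remainder 217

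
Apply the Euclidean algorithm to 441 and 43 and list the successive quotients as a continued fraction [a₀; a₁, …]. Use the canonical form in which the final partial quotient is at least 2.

441 = 10·43 + 11, so a_0 = 10
43 = 3·11 + 10, so a_1 = 3
11 = 1·10 + 1, so a_2 = 1
10 = 10·1 + 0, so a_3 = 10

[10; 3, 1, 10]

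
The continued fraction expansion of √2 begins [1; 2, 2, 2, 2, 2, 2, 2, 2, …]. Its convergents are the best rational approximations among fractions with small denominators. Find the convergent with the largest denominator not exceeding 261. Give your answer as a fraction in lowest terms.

239/169

a_0 = 1: 1/1  (≤ bound)
a_1 = 2: 3/2  (≤ bound)
a_2 = 2: 7/5  (≤ bound)
a_3 = 2: 17/12  (≤ bound)
a_4 = 2: 41/29  (≤ bound)
a_5 = 2: 99/70  (≤ bound)
a_6 = 2: 239/169  (≤ bound)
a_7 = 2: 577/408  (> 261, stop)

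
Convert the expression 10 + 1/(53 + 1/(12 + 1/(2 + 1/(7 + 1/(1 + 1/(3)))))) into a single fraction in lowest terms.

437673/43685

Work from the innermost term outward:
Start with 3.
1 + 1/(3/1) = 1 + 1/3 = 4/3
7 + 1/(4/3) = 7 + 3/4 = 31/4
2 + 1/(31/4) = 2 + 4/31 = 66/31
12 + 1/(66/31) = 12 + 31/66 = 823/66
53 + 1/(823/66) = 53 + 66/823 = 43685/823
10 + 1/(43685/823) = 10 + 823/43685 = 437673/43685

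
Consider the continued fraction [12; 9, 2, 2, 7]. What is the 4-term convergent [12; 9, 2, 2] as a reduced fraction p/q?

Start with 2.
2 + 1/(2/1) = 2 + 1/2 = 5/2
9 + 1/(5/2) = 9 + 2/5 = 47/5
12 + 1/(47/5) = 12 + 5/47 = 569/47

569/47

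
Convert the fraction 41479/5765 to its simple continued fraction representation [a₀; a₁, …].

[7; 5, 7, 1, 3, 36]

41479 ÷ 5765 → quotient 7, remainder 1124
5765 ÷ 1124 → quotient 5, remainder 145
1124 ÷ 145 → quotient 7, remainder 109
145 ÷ 109 → quotient 1, remainder 36
109 ÷ 36 → quotient 3, remainder 1
36 ÷ 1 → quotient 36, remainder 0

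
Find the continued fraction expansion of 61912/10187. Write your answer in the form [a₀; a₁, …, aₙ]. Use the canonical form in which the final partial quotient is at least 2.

Repeatedly divide and take the remainder:
⌊61912/10187⌋ = 6, remainder 790
⌊10187/790⌋ = 12, remainder 707
⌊790/707⌋ = 1, remainder 83
⌊707/83⌋ = 8, remainder 43
⌊83/43⌋ = 1, remainder 40
⌊43/40⌋ = 1, remainder 3
⌊40/3⌋ = 13, remainder 1
⌊3/1⌋ = 3, remainder 0

[6; 12, 1, 8, 1, 1, 13, 3]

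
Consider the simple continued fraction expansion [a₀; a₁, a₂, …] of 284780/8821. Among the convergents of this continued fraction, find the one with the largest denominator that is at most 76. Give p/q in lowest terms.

a_0 = 32: 32/1  (≤ bound)
a_1 = 3: 97/3  (≤ bound)
a_2 = 1: 129/4  (≤ bound)
a_3 = 1: 226/7  (≤ bound)
a_4 = 14: 3293/102  (> 76, stop)

226/7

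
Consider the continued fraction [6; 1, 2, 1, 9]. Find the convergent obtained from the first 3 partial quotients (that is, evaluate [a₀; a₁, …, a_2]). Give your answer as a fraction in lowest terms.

Start with 2.
1 + 1/(2/1) = 1 + 1/2 = 3/2
6 + 1/(3/2) = 6 + 2/3 = 20/3

20/3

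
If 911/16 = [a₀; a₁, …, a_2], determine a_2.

15

⌊911/16⌋ = 56, remainder 15
⌊16/15⌋ = 1, remainder 1
⌊15/1⌋ = 15, remainder 0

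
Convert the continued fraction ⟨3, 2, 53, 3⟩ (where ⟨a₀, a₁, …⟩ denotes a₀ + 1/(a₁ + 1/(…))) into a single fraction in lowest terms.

1129/323

a_0 = 3: 3/1
a_1 = 2: 7/2
a_2 = 53: 374/107
a_3 = 3: 1129/323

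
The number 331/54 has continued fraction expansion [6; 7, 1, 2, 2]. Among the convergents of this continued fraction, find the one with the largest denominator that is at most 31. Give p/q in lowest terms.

141/23

a_0 = 6: 6/1  (≤ bound)
a_1 = 7: 43/7  (≤ bound)
a_2 = 1: 49/8  (≤ bound)
a_3 = 2: 141/23  (≤ bound)
a_4 = 2: 331/54  (> 31, stop)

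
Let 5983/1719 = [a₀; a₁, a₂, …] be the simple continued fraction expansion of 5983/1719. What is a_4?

Repeatedly divide and take the remainder:
5983 = 3·1719 + 826, so a_0 = 3
1719 = 2·826 + 67, so a_1 = 2
826 = 12·67 + 22, so a_2 = 12
67 = 3·22 + 1, so a_3 = 3
22 = 22·1 + 0, so a_4 = 22

22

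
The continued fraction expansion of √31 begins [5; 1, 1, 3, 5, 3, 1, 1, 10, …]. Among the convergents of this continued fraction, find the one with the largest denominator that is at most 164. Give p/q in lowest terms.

a_0 = 5: 5/1  (≤ bound)
a_1 = 1: 6/1  (≤ bound)
a_2 = 1: 11/2  (≤ bound)
a_3 = 3: 39/7  (≤ bound)
a_4 = 5: 206/37  (≤ bound)
a_5 = 3: 657/118  (≤ bound)
a_6 = 1: 863/155  (≤ bound)
a_7 = 1: 1520/273  (> 164, stop)

863/155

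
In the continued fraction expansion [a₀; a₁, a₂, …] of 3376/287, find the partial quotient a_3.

4

⌊3376/287⌋ = 11, remainder 219
⌊287/219⌋ = 1, remainder 68
⌊219/68⌋ = 3, remainder 15
⌊68/15⌋ = 4, remainder 8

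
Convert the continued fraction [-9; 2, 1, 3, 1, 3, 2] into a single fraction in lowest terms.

-1037/120

Starting at the tail and folding back:
Start with 2.
3 + 1/(2/1) = 3 + 1/2 = 7/2
1 + 1/(7/2) = 1 + 2/7 = 9/7
3 + 1/(9/7) = 3 + 7/9 = 34/9
1 + 1/(34/9) = 1 + 9/34 = 43/34
2 + 1/(43/34) = 2 + 34/43 = 120/43
-9 + 1/(120/43) = -9 + 43/120 = -1037/120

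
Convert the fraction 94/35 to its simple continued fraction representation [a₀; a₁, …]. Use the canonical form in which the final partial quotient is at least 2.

[2; 1, 2, 5, 2]

Apply division with remainder until the remainder is 0:
94 ÷ 35 → quotient 2, remainder 24
35 ÷ 24 → quotient 1, remainder 11
24 ÷ 11 → quotient 2, remainder 2
11 ÷ 2 → quotient 5, remainder 1
2 ÷ 1 → quotient 2, remainder 0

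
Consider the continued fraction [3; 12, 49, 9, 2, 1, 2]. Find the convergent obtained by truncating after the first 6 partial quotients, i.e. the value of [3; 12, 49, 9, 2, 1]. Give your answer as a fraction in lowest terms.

50959/16528

Collapse the nested fraction from the inside out:
Start with 1.
2 + 1/(1/1) = 2 + 1/1 = 3/1
9 + 1/(3/1) = 9 + 1/3 = 28/3
49 + 1/(28/3) = 49 + 3/28 = 1375/28
12 + 1/(1375/28) = 12 + 28/1375 = 16528/1375
3 + 1/(16528/1375) = 3 + 1375/16528 = 50959/16528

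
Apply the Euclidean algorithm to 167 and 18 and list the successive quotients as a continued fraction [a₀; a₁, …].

[9; 3, 1, 1, 2]

Run the Euclidean algorithm, recording each quotient:
⌊167/18⌋ = 9, remainder 5
⌊18/5⌋ = 3, remainder 3
⌊5/3⌋ = 1, remainder 2
⌊3/2⌋ = 1, remainder 1
⌊2/1⌋ = 2, remainder 0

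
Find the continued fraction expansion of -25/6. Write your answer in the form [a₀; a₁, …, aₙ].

[-5; 1, 5]

-25 = -5·6 + 5, so a_0 = -5
6 = 1·5 + 1, so a_1 = 1
5 = 5·1 + 0, so a_2 = 5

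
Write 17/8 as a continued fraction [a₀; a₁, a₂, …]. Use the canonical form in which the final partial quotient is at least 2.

[2; 8]

⌊17/8⌋ = 2, remainder 1
⌊8/1⌋ = 8, remainder 0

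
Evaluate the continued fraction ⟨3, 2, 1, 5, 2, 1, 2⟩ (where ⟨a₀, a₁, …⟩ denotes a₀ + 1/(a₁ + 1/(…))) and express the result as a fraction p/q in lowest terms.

Start with 2.
1 + 1/(2/1) = 1 + 1/2 = 3/2
2 + 1/(3/2) = 2 + 2/3 = 8/3
5 + 1/(8/3) = 5 + 3/8 = 43/8
1 + 1/(43/8) = 1 + 8/43 = 51/43
2 + 1/(51/43) = 2 + 43/51 = 145/51
3 + 1/(145/51) = 3 + 51/145 = 486/145

486/145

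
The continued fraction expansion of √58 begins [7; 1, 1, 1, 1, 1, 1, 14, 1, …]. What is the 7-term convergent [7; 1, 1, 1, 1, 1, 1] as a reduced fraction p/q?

Start with 1.
1 + 1/(1/1) = 1 + 1/1 = 2/1
1 + 1/(2/1) = 1 + 1/2 = 3/2
1 + 1/(3/2) = 1 + 2/3 = 5/3
1 + 1/(5/3) = 1 + 3/5 = 8/5
1 + 1/(8/5) = 1 + 5/8 = 13/8
7 + 1/(13/8) = 7 + 8/13 = 99/13

99/13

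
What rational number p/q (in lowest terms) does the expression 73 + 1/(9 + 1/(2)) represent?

Use the convergent recurrence hₖ = aₖ·hₖ₋₁ + hₖ₋₂ (and likewise for the denominators kₖ):
a_0 = 73: 73/1
a_1 = 9: 658/9
a_2 = 2: 1389/19

1389/19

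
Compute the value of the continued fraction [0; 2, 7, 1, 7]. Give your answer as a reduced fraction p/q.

63/134

a_0 = 0: 0/1
a_1 = 2: 1/2
a_2 = 7: 7/15
a_3 = 1: 8/17
a_4 = 7: 63/134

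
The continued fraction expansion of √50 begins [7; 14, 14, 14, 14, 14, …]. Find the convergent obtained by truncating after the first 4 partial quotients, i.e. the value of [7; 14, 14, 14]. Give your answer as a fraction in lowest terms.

19601/2772

Start with 14.
14 + 1/(14/1) = 14 + 1/14 = 197/14
14 + 1/(197/14) = 14 + 14/197 = 2772/197
7 + 1/(2772/197) = 7 + 197/2772 = 19601/2772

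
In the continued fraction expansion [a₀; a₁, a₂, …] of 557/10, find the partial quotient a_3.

3

557 ÷ 10 → quotient 55, remainder 7
10 ÷ 7 → quotient 1, remainder 3
7 ÷ 3 → quotient 2, remainder 1
3 ÷ 1 → quotient 3, remainder 0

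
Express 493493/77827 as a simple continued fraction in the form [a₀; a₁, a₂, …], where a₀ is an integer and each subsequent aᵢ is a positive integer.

493493 ÷ 77827 → quotient 6, remainder 26531
77827 ÷ 26531 → quotient 2, remainder 24765
26531 ÷ 24765 → quotient 1, remainder 1766
24765 ÷ 1766 → quotient 14, remainder 41
1766 ÷ 41 → quotient 43, remainder 3
41 ÷ 3 → quotient 13, remainder 2
3 ÷ 2 → quotient 1, remainder 1
2 ÷ 1 → quotient 2, remainder 0

[6; 2, 1, 14, 43, 13, 1, 2]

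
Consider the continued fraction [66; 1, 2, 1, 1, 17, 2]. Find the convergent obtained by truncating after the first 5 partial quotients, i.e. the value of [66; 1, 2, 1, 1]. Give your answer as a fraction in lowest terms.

Start with 1.
1 + 1/(1/1) = 1 + 1/1 = 2/1
2 + 1/(2/1) = 2 + 1/2 = 5/2
1 + 1/(5/2) = 1 + 2/5 = 7/5
66 + 1/(7/5) = 66 + 5/7 = 467/7

467/7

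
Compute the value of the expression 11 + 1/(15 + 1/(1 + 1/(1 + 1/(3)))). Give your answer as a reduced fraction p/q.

Compute successive convergents:
a_0 = 11: 11/1
a_1 = 15: 166/15
a_2 = 1: 177/16
a_3 = 1: 343/31
a_4 = 3: 1206/109

1206/109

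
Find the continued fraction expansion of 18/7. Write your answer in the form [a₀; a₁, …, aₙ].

18 = 2·7 + 4, so a_0 = 2
7 = 1·4 + 3, so a_1 = 1
4 = 1·3 + 1, so a_2 = 1
3 = 3·1 + 0, so a_3 = 3

[2; 1, 1, 3]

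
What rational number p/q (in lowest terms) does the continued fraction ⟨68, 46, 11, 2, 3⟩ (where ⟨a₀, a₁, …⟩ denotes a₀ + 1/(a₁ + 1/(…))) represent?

a_0 = 68: 68/1
a_1 = 46: 3129/46
a_2 = 11: 34487/507
a_3 = 2: 72103/1060
a_4 = 3: 250796/3687

250796/3687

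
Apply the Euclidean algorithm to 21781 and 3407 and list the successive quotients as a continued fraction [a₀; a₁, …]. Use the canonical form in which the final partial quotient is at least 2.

[6; 2, 1, 1, 5, 7, 1, 14]

21781 = 6·3407 + 1339, so a_0 = 6
3407 = 2·1339 + 729, so a_1 = 2
1339 = 1·729 + 610, so a_2 = 1
729 = 1·610 + 119, so a_3 = 1
610 = 5·119 + 15, so a_4 = 5
119 = 7·15 + 14, so a_5 = 7
15 = 1·14 + 1, so a_6 = 1
14 = 14·1 + 0, so a_7 = 14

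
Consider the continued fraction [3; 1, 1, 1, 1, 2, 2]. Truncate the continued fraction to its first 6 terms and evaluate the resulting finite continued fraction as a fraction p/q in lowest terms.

Use the convergent recurrence hₖ = aₖ·hₖ₋₁ + hₖ₋₂ (and likewise for the denominators kₖ):
a_0 = 3: 3/1
a_1 = 1: 4/1
a_2 = 1: 7/2
a_3 = 1: 11/3
a_4 = 1: 18/5
a_5 = 2: 47/13

47/13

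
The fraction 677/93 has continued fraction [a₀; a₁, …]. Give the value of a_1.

⌊677/93⌋ = 7, remainder 26
⌊93/26⌋ = 3, remainder 15

3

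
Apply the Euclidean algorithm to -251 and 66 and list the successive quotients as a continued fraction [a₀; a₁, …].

[-4; 5, 13]

Apply division with remainder until the remainder is 0:
-251 ÷ 66 → quotient -4, remainder 13
66 ÷ 13 → quotient 5, remainder 1
13 ÷ 1 → quotient 13, remainder 0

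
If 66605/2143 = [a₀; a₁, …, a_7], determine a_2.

⌊66605/2143⌋ = 31, remainder 172
⌊2143/172⌋ = 12, remainder 79
⌊172/79⌋ = 2, remainder 14

2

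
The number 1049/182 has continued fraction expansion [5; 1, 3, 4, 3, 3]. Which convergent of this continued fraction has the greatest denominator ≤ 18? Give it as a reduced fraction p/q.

List convergents until the denominator exceeds the bound:
a_0 = 5: 5/1  (≤ bound)
a_1 = 1: 6/1  (≤ bound)
a_2 = 3: 23/4  (≤ bound)
a_3 = 4: 98/17  (≤ bound)
a_4 = 3: 317/55  (> 18, stop)

98/17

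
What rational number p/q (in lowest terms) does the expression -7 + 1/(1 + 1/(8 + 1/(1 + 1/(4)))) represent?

-299/49

Start with 4.
1 + 1/(4/1) = 1 + 1/4 = 5/4
8 + 1/(5/4) = 8 + 4/5 = 44/5
1 + 1/(44/5) = 1 + 5/44 = 49/44
-7 + 1/(49/44) = -7 + 44/49 = -299/49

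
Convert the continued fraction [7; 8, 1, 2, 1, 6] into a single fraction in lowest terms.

Start with 6.
1 + 1/(6/1) = 1 + 1/6 = 7/6
2 + 1/(7/6) = 2 + 6/7 = 20/7
1 + 1/(20/7) = 1 + 7/20 = 27/20
8 + 1/(27/20) = 8 + 20/27 = 236/27
7 + 1/(236/27) = 7 + 27/236 = 1679/236

1679/236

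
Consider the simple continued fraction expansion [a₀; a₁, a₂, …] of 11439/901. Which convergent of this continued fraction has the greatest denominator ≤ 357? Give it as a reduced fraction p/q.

2171/171

List convergents until the denominator exceeds the bound:
a_0 = 12: 12/1  (≤ bound)
a_1 = 1: 13/1  (≤ bound)
a_2 = 2: 38/3  (≤ bound)
a_3 = 3: 127/10  (≤ bound)
a_4 = 2: 292/23  (≤ bound)
a_5 = 7: 2171/171  (≤ bound)
a_6 = 2: 4634/365  (> 357, stop)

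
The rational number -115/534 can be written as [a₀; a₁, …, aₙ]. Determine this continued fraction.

Run the Euclidean algorithm, recording each quotient:
⌊-115/534⌋ = -1, remainder 419
⌊534/419⌋ = 1, remainder 115
⌊419/115⌋ = 3, remainder 74
⌊115/74⌋ = 1, remainder 41
⌊74/41⌋ = 1, remainder 33
⌊41/33⌋ = 1, remainder 8
⌊33/8⌋ = 4, remainder 1
⌊8/1⌋ = 8, remainder 0

[-1; 1, 3, 1, 1, 1, 4, 8]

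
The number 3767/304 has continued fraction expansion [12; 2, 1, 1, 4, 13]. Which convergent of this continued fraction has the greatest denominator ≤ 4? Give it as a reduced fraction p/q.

37/3

a_0 = 12: 12/1  (≤ bound)
a_1 = 2: 25/2  (≤ bound)
a_2 = 1: 37/3  (≤ bound)
a_3 = 1: 62/5  (> 4, stop)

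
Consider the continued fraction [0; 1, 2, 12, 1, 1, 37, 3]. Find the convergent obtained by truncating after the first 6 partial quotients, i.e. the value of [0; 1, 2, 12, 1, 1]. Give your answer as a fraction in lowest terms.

Starting at the tail and folding back:
Start with 1.
1 + 1/(1/1) = 1 + 1/1 = 2/1
12 + 1/(2/1) = 12 + 1/2 = 25/2
2 + 1/(25/2) = 2 + 2/25 = 52/25
1 + 1/(52/25) = 1 + 25/52 = 77/52
0 + 1/(77/52) = 0 + 52/77 = 52/77

52/77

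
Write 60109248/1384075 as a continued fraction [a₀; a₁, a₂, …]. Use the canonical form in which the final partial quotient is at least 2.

60109248 = 43·1384075 + 594023, so a_0 = 43
1384075 = 2·594023 + 196029, so a_1 = 2
594023 = 3·196029 + 5936, so a_2 = 3
196029 = 33·5936 + 141, so a_3 = 33
5936 = 42·141 + 14, so a_4 = 42
141 = 10·14 + 1, so a_5 = 10
14 = 14·1 + 0, so a_6 = 14

[43; 2, 3, 33, 42, 10, 14]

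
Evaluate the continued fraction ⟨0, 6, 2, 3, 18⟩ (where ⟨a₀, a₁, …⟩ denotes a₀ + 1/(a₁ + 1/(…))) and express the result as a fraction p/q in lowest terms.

Work from the innermost term outward:
Start with 18.
3 + 1/(18/1) = 3 + 1/18 = 55/18
2 + 1/(55/18) = 2 + 18/55 = 128/55
6 + 1/(128/55) = 6 + 55/128 = 823/128
0 + 1/(823/128) = 0 + 128/823 = 128/823

128/823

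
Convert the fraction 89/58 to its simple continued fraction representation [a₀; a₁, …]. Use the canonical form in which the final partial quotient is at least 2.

Run the Euclidean algorithm, recording each quotient:
⌊89/58⌋ = 1, remainder 31
⌊58/31⌋ = 1, remainder 27
⌊31/27⌋ = 1, remainder 4
⌊27/4⌋ = 6, remainder 3
⌊4/3⌋ = 1, remainder 1
⌊3/1⌋ = 3, remainder 0

[1; 1, 1, 6, 1, 3]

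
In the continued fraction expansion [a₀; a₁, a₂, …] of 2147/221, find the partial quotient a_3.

1

2147 ÷ 221 → quotient 9, remainder 158
221 ÷ 158 → quotient 1, remainder 63
158 ÷ 63 → quotient 2, remainder 32
63 ÷ 32 → quotient 1, remainder 31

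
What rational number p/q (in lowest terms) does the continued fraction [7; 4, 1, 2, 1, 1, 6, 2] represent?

3368/467

Start with 2.
6 + 1/(2/1) = 6 + 1/2 = 13/2
1 + 1/(13/2) = 1 + 2/13 = 15/13
1 + 1/(15/13) = 1 + 13/15 = 28/15
2 + 1/(28/15) = 2 + 15/28 = 71/28
1 + 1/(71/28) = 1 + 28/71 = 99/71
4 + 1/(99/71) = 4 + 71/99 = 467/99
7 + 1/(467/99) = 7 + 99/467 = 3368/467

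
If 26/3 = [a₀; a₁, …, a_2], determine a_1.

⌊26/3⌋ = 8, remainder 2
⌊3/2⌋ = 1, remainder 1

1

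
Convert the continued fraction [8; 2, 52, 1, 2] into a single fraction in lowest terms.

Build up convergents one term at a time:
a_0 = 8: 8/1
a_1 = 2: 17/2
a_2 = 52: 892/105
a_3 = 1: 909/107
a_4 = 2: 2710/319

2710/319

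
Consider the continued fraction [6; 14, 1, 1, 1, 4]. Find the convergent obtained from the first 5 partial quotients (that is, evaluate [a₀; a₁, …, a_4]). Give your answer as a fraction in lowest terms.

Start with 1.
1 + 1/(1/1) = 1 + 1/1 = 2/1
1 + 1/(2/1) = 1 + 1/2 = 3/2
14 + 1/(3/2) = 14 + 2/3 = 44/3
6 + 1/(44/3) = 6 + 3/44 = 267/44

267/44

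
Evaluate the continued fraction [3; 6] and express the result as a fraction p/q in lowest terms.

a_0 = 3: 3/1
a_1 = 6: 19/6

19/6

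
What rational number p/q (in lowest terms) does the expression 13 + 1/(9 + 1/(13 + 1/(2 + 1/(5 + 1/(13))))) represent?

232103/17704

Use the convergent recurrence hₖ = aₖ·hₖ₋₁ + hₖ₋₂ (and likewise for the denominators kₖ):
a_0 = 13: 13/1
a_1 = 9: 118/9
a_2 = 13: 1547/118
a_3 = 2: 3212/245
a_4 = 5: 17607/1343
a_5 = 13: 232103/17704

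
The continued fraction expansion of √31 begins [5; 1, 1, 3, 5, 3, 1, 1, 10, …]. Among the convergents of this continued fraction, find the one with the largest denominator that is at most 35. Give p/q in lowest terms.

39/7

a_0 = 5: 5/1  (≤ bound)
a_1 = 1: 6/1  (≤ bound)
a_2 = 1: 11/2  (≤ bound)
a_3 = 3: 39/7  (≤ bound)
a_4 = 5: 206/37  (> 35, stop)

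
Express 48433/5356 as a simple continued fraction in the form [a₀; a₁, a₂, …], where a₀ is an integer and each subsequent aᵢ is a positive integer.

[9; 23, 2, 1, 1, 2, 1, 12]

48433 ÷ 5356 → quotient 9, remainder 229
5356 ÷ 229 → quotient 23, remainder 89
229 ÷ 89 → quotient 2, remainder 51
89 ÷ 51 → quotient 1, remainder 38
51 ÷ 38 → quotient 1, remainder 13
38 ÷ 13 → quotient 2, remainder 12
13 ÷ 12 → quotient 1, remainder 1
12 ÷ 1 → quotient 12, remainder 0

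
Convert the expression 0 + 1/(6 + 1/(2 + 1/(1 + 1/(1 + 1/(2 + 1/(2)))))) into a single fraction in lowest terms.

Start with 2.
2 + 1/(2/1) = 2 + 1/2 = 5/2
1 + 1/(5/2) = 1 + 2/5 = 7/5
1 + 1/(7/5) = 1 + 5/7 = 12/7
2 + 1/(12/7) = 2 + 7/12 = 31/12
6 + 1/(31/12) = 6 + 12/31 = 198/31
0 + 1/(198/31) = 0 + 31/198 = 31/198

31/198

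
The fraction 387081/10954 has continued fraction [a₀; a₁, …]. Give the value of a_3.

30

Repeatedly divide and take the remainder:
387081 = 35·10954 + 3691, so a_0 = 35
10954 = 2·3691 + 3572, so a_1 = 2
3691 = 1·3572 + 119, so a_2 = 1
3572 = 30·119 + 2, so a_3 = 30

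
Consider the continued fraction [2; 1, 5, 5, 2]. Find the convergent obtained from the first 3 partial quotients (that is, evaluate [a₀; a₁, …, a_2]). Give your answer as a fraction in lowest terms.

Starting at the tail and folding back:
Start with 5.
1 + 1/(5/1) = 1 + 1/5 = 6/5
2 + 1/(6/5) = 2 + 5/6 = 17/6

17/6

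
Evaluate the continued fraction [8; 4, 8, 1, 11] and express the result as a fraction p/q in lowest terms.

Build up convergents one term at a time:
a_0 = 8: 8/1
a_1 = 4: 33/4
a_2 = 8: 272/33
a_3 = 1: 305/37
a_4 = 11: 3627/440

3627/440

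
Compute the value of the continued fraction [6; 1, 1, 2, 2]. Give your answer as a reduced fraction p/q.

Start with 2.
2 + 1/(2/1) = 2 + 1/2 = 5/2
1 + 1/(5/2) = 1 + 2/5 = 7/5
1 + 1/(7/5) = 1 + 5/7 = 12/7
6 + 1/(12/7) = 6 + 7/12 = 79/12

79/12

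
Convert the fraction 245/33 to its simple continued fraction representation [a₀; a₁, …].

245 ÷ 33 → quotient 7, remainder 14
33 ÷ 14 → quotient 2, remainder 5
14 ÷ 5 → quotient 2, remainder 4
5 ÷ 4 → quotient 1, remainder 1
4 ÷ 1 → quotient 4, remainder 0

[7; 2, 2, 1, 4]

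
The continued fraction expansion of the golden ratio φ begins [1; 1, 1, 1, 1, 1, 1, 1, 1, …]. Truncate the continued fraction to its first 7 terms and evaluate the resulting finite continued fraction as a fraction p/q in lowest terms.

21/13

a_0 = 1: 1/1
a_1 = 1: 2/1
a_2 = 1: 3/2
a_3 = 1: 5/3
a_4 = 1: 8/5
a_5 = 1: 13/8
a_6 = 1: 21/13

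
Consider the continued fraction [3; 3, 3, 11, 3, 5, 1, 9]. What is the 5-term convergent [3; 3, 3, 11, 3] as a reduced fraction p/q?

a_0 = 3: 3/1
a_1 = 3: 10/3
a_2 = 3: 33/10
a_3 = 11: 373/113
a_4 = 3: 1152/349

1152/349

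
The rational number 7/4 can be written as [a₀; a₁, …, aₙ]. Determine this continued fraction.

Run the Euclidean algorithm, recording each quotient:
7 ÷ 4 → quotient 1, remainder 3
4 ÷ 3 → quotient 1, remainder 1
3 ÷ 1 → quotient 3, remainder 0

[1; 1, 3]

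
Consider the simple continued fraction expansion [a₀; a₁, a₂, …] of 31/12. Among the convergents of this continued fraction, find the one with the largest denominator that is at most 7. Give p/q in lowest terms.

a_0 = 2: 2/1  (≤ bound)
a_1 = 1: 3/1  (≤ bound)
a_2 = 1: 5/2  (≤ bound)
a_3 = 2: 13/5  (≤ bound)
a_4 = 2: 31/12  (> 7, stop)

13/5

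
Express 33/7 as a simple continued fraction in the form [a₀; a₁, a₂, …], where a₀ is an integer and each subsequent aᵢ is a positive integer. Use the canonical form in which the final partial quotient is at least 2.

[4; 1, 2, 2]

33 ÷ 7 → quotient 4, remainder 5
7 ÷ 5 → quotient 1, remainder 2
5 ÷ 2 → quotient 2, remainder 1
2 ÷ 1 → quotient 2, remainder 0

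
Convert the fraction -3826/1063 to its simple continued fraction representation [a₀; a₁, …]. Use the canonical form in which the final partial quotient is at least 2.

Run the Euclidean algorithm, recording each quotient:
-3826 = -4·1063 + 426, so a_0 = -4
1063 = 2·426 + 211, so a_1 = 2
426 = 2·211 + 4, so a_2 = 2
211 = 52·4 + 3, so a_3 = 52
4 = 1·3 + 1, so a_4 = 1
3 = 3·1 + 0, so a_5 = 3

[-4; 2, 2, 52, 1, 3]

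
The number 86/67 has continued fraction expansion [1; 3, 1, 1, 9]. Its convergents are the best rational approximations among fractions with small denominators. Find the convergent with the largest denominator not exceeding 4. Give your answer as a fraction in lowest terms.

5/4

a_0 = 1: 1/1  (≤ bound)
a_1 = 3: 4/3  (≤ bound)
a_2 = 1: 5/4  (≤ bound)
a_3 = 1: 9/7  (> 4, stop)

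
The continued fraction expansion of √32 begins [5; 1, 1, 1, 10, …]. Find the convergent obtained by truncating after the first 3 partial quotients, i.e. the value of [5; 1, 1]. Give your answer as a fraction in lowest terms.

11/2

Work from the innermost term outward:
Start with 1.
1 + 1/(1/1) = 1 + 1/1 = 2/1
5 + 1/(2/1) = 5 + 1/2 = 11/2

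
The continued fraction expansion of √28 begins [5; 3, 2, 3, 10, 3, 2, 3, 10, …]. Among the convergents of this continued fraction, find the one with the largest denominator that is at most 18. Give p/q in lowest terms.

a_0 = 5: 5/1  (≤ bound)
a_1 = 3: 16/3  (≤ bound)
a_2 = 2: 37/7  (≤ bound)
a_3 = 3: 127/24  (> 18, stop)

37/7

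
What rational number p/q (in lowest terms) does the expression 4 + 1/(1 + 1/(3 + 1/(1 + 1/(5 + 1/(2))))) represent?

a_0 = 4: 4/1
a_1 = 1: 5/1
a_2 = 3: 19/4
a_3 = 1: 24/5
a_4 = 5: 139/29
a_5 = 2: 302/63

302/63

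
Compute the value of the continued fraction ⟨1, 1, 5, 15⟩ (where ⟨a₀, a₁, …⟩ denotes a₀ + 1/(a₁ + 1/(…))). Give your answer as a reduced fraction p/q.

167/91

Start with 15.
5 + 1/(15/1) = 5 + 1/15 = 76/15
1 + 1/(76/15) = 1 + 15/76 = 91/76
1 + 1/(91/76) = 1 + 76/91 = 167/91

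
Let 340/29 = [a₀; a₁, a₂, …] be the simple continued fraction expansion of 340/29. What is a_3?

Run the Euclidean algorithm, recording each quotient:
⌊340/29⌋ = 11, remainder 21
⌊29/21⌋ = 1, remainder 8
⌊21/8⌋ = 2, remainder 5
⌊8/5⌋ = 1, remainder 3

1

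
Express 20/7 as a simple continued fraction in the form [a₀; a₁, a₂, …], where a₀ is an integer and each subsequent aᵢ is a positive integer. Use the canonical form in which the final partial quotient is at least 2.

[2; 1, 6]

Run the Euclidean algorithm, recording each quotient:
⌊20/7⌋ = 2, remainder 6
⌊7/6⌋ = 1, remainder 1
⌊6/1⌋ = 6, remainder 0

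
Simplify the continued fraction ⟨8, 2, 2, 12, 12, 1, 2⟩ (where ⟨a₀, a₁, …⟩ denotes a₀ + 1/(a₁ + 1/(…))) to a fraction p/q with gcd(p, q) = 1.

19924/2371

a_0 = 8: 8/1
a_1 = 2: 17/2
a_2 = 2: 42/5
a_3 = 12: 521/62
a_4 = 12: 6294/749
a_5 = 1: 6815/811
a_6 = 2: 19924/2371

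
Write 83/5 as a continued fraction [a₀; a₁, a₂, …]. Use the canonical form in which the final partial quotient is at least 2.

[16; 1, 1, 2]

Run the Euclidean algorithm, recording each quotient:
83 ÷ 5 → quotient 16, remainder 3
5 ÷ 3 → quotient 1, remainder 2
3 ÷ 2 → quotient 1, remainder 1
2 ÷ 1 → quotient 2, remainder 0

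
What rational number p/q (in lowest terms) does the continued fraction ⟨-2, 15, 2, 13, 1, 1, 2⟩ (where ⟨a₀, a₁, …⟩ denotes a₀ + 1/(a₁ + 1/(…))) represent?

a_0 = -2: -2/1
a_1 = 15: -29/15
a_2 = 2: -60/31
a_3 = 13: -809/418
a_4 = 1: -869/449
a_5 = 1: -1678/867
a_6 = 2: -4225/2183

-4225/2183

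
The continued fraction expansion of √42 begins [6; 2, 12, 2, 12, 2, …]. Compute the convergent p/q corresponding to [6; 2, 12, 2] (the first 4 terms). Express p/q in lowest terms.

Start with 2.
12 + 1/(2/1) = 12 + 1/2 = 25/2
2 + 1/(25/2) = 2 + 2/25 = 52/25
6 + 1/(52/25) = 6 + 25/52 = 337/52

337/52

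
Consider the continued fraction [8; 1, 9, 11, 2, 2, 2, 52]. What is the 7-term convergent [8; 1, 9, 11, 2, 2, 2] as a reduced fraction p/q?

12301/1382

Use the convergent recurrence hₖ = aₖ·hₖ₋₁ + hₖ₋₂ (and likewise for the denominators kₖ):
a_0 = 8: 8/1
a_1 = 1: 9/1
a_2 = 9: 89/10
a_3 = 11: 988/111
a_4 = 2: 2065/232
a_5 = 2: 5118/575
a_6 = 2: 12301/1382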